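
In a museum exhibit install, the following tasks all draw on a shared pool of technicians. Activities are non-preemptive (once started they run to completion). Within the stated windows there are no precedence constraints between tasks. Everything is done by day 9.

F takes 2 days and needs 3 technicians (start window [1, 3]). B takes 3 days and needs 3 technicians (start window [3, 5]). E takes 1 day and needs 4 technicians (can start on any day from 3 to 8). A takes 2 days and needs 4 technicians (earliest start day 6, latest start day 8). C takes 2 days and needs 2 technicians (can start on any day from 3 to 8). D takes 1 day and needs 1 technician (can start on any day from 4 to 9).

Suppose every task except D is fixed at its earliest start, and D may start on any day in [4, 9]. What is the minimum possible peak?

D@4: d1:3  d2:3  d3:9  d4:6  d5:3  d6:4  d7:4  d8:0  d9:0 → peak 9
D@5: d1:3  d2:3  d3:9  d4:5  d5:4  d6:4  d7:4  d8:0  d9:0 → peak 9
D@6: d1:3  d2:3  d3:9  d4:5  d5:3  d6:5  d7:4  d8:0  d9:0 → peak 9
D@7: d1:3  d2:3  d3:9  d4:5  d5:3  d6:4  d7:5  d8:0  d9:0 → peak 9
D@8: d1:3  d2:3  d3:9  d4:5  d5:3  d6:4  d7:4  d8:1  d9:0 → peak 9
D@9: d1:3  d2:3  d3:9  d4:5  d5:3  d6:4  d7:4  d8:0  d9:1 → peak 9
Best is D@4, peak 9.

9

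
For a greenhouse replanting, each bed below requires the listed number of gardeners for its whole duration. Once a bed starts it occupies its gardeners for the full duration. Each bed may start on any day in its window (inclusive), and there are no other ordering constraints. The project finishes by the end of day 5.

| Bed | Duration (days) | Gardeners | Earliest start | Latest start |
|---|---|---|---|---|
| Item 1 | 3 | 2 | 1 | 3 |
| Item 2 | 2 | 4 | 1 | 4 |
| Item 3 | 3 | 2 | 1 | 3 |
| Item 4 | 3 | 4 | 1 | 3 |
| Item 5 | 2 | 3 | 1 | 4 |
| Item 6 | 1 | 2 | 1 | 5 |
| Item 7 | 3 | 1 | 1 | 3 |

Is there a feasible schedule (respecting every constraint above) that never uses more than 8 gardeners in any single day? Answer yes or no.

no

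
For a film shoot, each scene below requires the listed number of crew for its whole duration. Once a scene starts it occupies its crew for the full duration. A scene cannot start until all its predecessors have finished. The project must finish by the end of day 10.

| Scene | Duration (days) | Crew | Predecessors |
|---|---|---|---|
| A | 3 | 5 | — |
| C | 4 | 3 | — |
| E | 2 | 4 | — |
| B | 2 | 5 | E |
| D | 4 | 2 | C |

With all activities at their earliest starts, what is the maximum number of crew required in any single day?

13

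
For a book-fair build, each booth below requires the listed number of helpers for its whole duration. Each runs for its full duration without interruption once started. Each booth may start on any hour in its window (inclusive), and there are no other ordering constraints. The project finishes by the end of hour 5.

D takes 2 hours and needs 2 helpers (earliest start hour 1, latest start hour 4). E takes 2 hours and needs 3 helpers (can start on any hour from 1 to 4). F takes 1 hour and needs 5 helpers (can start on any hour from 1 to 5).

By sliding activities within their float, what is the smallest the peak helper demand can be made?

5

Early-start (D@1, E@1, F@1) gives peak 10: h1:10  h2:5  h3:0  h4:0  h5:0.
Shift F→3.
Schedule D@1, E@1, F@3: h1:5  h2:5  h3:5  h4:0  h5:0 — peak 5.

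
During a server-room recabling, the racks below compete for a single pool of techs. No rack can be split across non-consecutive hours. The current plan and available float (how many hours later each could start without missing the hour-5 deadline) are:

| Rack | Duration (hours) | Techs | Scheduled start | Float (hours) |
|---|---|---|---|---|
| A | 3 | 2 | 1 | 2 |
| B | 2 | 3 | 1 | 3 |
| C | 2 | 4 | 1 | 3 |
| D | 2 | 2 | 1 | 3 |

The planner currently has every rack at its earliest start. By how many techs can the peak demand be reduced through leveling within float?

Early-start peak: h1:11  h2:11  h3:2  h4:0  h5:0 ⇒ 11.
Leveled (A@1, B@1, C@3, D@4): h1:5  h2:5  h3:6  h4:6  h5:2 ⇒ 6.
Reduction 11 − 6 = 5.

5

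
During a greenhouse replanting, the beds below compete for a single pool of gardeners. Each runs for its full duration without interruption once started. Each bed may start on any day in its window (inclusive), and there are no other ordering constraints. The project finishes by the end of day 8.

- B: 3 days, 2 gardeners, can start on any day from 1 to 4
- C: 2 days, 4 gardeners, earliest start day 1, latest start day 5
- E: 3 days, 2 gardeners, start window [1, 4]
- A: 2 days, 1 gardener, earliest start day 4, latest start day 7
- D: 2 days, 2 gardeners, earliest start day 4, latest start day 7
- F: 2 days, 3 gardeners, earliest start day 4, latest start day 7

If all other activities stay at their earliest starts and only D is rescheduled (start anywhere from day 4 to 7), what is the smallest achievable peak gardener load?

8

D@4: d1:8  d2:8  d3:4  d4:6  d5:6  d6:0  d7:0  d8:0 → peak 8
D@5: d1:8  d2:8  d3:4  d4:4  d5:6  d6:2  d7:0  d8:0 → peak 8
D@6: d1:8  d2:8  d3:4  d4:4  d5:4  d6:2  d7:2  d8:0 → peak 8
D@7: d1:8  d2:8  d3:4  d4:4  d5:4  d6:0  d7:2  d8:2 → peak 8
Best is D@4, peak 8.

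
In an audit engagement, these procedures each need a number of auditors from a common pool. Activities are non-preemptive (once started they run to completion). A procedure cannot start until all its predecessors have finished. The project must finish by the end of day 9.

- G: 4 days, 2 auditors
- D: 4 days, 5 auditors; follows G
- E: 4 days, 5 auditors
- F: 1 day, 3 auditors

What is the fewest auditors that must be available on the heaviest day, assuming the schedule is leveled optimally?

Early-start (G@1, D@5, E@1, F@1) gives peak 10: d1:10  d2:7  d3:7  d4:7  d5:5  d6:5  d7:5  d8:5  d9:0.
Shift F→9.
Schedule G@1, D@5, E@1, F@9: d1:7  d2:7  d3:7  d4:7  d5:5  d6:5  d7:5  d8:5  d9:3 — peak 7.

7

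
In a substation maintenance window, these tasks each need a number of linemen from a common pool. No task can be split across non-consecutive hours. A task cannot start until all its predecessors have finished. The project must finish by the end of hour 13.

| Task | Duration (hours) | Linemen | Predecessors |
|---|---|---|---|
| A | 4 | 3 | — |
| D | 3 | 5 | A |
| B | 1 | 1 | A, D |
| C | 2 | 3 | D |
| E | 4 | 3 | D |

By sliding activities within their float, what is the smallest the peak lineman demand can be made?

5

Early-start (A@1, D@5, B@8, C@8, E@8) gives peak 7: h1:3  h2:3  h3:3  h4:3  h5:5  h6:5  h7:5  h8:7  h9:6  h10:3  h11:3  h12:0  h13:0.
Shift E→10.
Schedule A@1, D@5, B@8, C@8, E@10: h1:3  h2:3  h3:3  h4:3  h5:5  h6:5  h7:5  h8:4  h9:3  h10:3  h11:3  h12:3  h13:3 — peak 5.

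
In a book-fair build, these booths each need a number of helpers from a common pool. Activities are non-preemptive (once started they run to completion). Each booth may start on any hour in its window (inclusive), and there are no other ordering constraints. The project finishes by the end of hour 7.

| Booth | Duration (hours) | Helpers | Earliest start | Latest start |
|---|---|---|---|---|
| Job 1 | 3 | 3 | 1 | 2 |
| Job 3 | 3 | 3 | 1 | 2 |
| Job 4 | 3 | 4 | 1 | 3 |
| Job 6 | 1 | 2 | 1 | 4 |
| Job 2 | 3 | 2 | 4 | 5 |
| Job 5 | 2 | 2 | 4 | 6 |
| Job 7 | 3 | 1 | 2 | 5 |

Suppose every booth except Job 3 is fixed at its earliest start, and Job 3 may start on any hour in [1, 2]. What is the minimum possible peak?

11

Job 3@1: h1:12  h2:11  h3:11  h4:5  h5:4  h6:2  h7:0 → peak 12
Job 3@2: h1:9  h2:11  h3:11  h4:8  h5:4  h6:2  h7:0 → peak 11
Best is Job 3@2, peak 11.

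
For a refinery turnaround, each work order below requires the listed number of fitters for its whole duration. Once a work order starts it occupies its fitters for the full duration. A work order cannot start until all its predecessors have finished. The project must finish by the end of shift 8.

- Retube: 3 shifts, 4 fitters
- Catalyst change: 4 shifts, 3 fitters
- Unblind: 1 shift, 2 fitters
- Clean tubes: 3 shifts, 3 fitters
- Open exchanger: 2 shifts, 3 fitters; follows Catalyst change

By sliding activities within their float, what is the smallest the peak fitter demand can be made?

Early-start (Retube@1, Catalyst change@1, Unblind@1, Clean tubes@1, Open exchanger@5) gives peak 12: s1:12  s2:10  s3:10  s4:3  s5:3  s6:3  s7:0  s8:0.
Shift Unblind→4, Clean tubes→5.
Schedule Retube@1, Catalyst change@1, Unblind@4, Clean tubes@5, Open exchanger@5: s1:7  s2:7  s3:7  s4:5  s5:6  s6:6  s7:3  s8:0 — peak 7.

7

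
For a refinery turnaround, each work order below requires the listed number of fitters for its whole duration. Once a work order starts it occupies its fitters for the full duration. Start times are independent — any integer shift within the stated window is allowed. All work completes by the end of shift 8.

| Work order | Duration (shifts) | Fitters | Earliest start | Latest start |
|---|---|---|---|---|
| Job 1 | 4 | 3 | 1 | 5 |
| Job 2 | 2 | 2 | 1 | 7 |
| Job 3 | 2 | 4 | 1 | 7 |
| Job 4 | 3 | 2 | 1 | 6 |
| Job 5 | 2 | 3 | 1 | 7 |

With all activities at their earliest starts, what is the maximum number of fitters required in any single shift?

Early-start schedule: Job 1@1, Job 2@1, Job 3@1, Job 4@1, Job 5@1.
Load per shift: shift 1: 14, shift 2: 14, shift 3: 5, shift 4: 3, shift 5: 0, shift 6: 0, shift 7: 0, shift 8: 0.
Peak is 14.

14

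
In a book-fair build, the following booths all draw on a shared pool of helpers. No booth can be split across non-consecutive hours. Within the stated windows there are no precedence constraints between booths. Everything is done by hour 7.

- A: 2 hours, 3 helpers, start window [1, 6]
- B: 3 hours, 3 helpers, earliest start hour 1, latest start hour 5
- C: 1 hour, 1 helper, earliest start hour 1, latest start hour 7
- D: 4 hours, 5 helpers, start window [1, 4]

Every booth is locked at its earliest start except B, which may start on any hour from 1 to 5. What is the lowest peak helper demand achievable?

B@1: h1:12  h2:11  h3:8  h4:5  h5:0  h6:0  h7:0 → peak 12
B@2: h1:9  h2:11  h3:8  h4:8  h5:0  h6:0  h7:0 → peak 11
B@3: h1:9  h2:8  h3:8  h4:8  h5:3  h6:0  h7:0 → peak 9
B@4: h1:9  h2:8  h3:5  h4:8  h5:3  h6:3  h7:0 → peak 9
B@5: h1:9  h2:8  h3:5  h4:5  h5:3  h6:3  h7:3 → peak 9
Best is B@3, peak 9.

9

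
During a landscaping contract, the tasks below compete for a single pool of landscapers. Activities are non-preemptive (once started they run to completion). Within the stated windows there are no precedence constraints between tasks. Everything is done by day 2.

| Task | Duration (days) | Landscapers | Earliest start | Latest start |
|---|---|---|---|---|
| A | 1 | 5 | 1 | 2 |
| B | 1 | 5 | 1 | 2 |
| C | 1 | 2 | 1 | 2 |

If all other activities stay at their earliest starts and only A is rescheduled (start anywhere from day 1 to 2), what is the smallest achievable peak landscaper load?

7

A@1: d1:12  d2:0 → peak 12
A@2: d1:7  d2:5 → peak 7
Best is A@2, peak 7.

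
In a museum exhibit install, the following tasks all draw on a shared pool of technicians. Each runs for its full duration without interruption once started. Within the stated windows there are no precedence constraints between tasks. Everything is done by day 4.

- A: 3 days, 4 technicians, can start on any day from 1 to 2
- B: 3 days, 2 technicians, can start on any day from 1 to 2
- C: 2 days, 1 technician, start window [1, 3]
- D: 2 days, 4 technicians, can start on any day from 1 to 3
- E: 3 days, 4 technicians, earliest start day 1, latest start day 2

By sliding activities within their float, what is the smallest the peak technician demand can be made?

14

Early-start (A@1, B@1, C@1, D@1, E@1) gives peak 15: d1:15  d2:15  d3:10  d4:0.
Shift D→3.
Schedule A@1, B@1, C@1, D@3, E@1: d1:11  d2:11  d3:14  d4:4 — peak 14.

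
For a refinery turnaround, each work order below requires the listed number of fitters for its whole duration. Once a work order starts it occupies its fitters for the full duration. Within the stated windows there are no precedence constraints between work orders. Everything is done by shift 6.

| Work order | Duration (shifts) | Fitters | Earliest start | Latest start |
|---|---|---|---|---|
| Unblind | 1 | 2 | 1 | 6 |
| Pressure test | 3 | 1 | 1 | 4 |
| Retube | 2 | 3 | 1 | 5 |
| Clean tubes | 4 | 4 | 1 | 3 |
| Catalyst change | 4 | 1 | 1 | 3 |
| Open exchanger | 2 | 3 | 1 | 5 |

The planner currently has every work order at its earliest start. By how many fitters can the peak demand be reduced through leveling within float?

Early-start peak: s1:14  s2:12  s3:6  s4:5  s5:0  s6:0 ⇒ 14.
Leveled (Unblind@1, Pressure test@1, Retube@1, Clean tubes@3, Catalyst change@1, Open exchanger@5): s1:7  s2:5  s3:6  s4:5  s5:7  s6:7 ⇒ 7.
Reduction 14 − 7 = 7.

7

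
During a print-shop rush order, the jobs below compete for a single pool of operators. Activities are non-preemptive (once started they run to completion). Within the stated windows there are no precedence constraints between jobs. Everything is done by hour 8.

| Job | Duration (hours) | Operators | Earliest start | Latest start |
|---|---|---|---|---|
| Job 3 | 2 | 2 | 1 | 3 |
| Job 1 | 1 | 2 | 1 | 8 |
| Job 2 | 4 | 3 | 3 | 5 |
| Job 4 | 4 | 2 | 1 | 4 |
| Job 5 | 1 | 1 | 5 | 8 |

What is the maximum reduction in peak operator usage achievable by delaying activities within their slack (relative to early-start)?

Early-start peak: h1:6  h2:4  h3:5  h4:5  h5:4  h6:3  h7:0  h8:0 ⇒ 6.
Leveled (Job 3@1, Job 1@3, Job 2@5, Job 4@1, Job 5@5): h1:4  h2:4  h3:4  h4:2  h5:4  h6:3  h7:3  h8:3 ⇒ 4.
Reduction 6 − 4 = 2.

2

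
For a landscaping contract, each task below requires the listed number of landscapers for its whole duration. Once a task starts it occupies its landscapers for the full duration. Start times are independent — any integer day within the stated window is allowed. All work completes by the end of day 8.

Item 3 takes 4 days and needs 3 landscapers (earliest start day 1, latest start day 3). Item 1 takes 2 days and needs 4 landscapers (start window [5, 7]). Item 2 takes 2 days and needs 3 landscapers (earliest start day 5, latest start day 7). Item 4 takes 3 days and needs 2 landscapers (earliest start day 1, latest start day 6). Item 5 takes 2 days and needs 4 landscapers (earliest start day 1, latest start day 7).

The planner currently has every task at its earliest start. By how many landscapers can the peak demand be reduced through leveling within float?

3

Early-start peak: d1:9  d2:9  d3:5  d4:3  d5:7  d6:7  d7:0  d8:0 ⇒ 9.
Leveled (Item 3@3, Item 1@7, Item 2@5, Item 4@1, Item 5@1): d1:6  d2:6  d3:5  d4:3  d5:6  d6:6  d7:4  d8:4 ⇒ 6.
Reduction 9 − 6 = 3.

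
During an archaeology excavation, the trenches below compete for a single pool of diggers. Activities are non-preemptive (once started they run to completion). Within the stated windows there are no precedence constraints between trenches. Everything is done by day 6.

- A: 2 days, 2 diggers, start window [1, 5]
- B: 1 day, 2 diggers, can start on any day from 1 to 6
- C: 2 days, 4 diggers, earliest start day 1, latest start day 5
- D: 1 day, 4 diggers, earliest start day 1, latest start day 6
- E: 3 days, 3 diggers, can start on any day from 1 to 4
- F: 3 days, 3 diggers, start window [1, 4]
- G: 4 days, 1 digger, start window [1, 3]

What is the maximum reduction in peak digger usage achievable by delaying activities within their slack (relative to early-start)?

Early-start peak: d1:19  d2:13  d3:7  d4:1  d5:0  d6:0 ⇒ 19.
Leveled (A@1, B@3, C@1, D@3, E@4, F@4, G@1): d1:7  d2:7  d3:7  d4:7  d5:6  d6:6 ⇒ 7.
Reduction 19 − 7 = 12.

12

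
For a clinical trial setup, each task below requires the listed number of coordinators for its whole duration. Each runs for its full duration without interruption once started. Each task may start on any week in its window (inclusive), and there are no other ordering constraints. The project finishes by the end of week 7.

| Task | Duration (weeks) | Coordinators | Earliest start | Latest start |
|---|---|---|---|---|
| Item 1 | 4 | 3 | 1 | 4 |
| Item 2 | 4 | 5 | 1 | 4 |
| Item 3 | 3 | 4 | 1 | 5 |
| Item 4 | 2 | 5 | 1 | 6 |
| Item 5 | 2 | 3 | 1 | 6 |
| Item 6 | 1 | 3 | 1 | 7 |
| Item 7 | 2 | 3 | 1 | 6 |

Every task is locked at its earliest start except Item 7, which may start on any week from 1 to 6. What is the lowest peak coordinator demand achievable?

23

Item 7@1: w1:26  w2:23  w3:12  w4:8  w5:0  w6:0  w7:0 → peak 26
Item 7@2: w1:23  w2:23  w3:15  w4:8  w5:0  w6:0  w7:0 → peak 23
Item 7@3: w1:23  w2:20  w3:15  w4:11  w5:0  w6:0  w7:0 → peak 23
Item 7@4: w1:23  w2:20  w3:12  w4:11  w5:3  w6:0  w7:0 → peak 23
Item 7@5: w1:23  w2:20  w3:12  w4:8  w5:3  w6:3  w7:0 → peak 23
Item 7@6: w1:23  w2:20  w3:12  w4:8  w5:0  w6:3  w7:3 → peak 23
Best is Item 7@2, peak 23.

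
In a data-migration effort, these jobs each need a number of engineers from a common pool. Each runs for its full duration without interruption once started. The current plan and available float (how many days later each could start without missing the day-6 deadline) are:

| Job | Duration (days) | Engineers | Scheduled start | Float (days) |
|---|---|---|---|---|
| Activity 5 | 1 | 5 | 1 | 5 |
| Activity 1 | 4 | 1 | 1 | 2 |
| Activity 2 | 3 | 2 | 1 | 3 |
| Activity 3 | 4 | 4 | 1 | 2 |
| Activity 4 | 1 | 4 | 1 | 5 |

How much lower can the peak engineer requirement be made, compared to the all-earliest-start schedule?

Early-start peak: d1:16  d2:7  d3:7  d4:5  d5:0  d6:0 ⇒ 16.
Leveled (Activity 5@1, Activity 1@1, Activity 2@2, Activity 3@2, Activity 4@6): d1:6  d2:7  d3:7  d4:7  d5:4  d6:4 ⇒ 7.
Reduction 16 − 7 = 9.

9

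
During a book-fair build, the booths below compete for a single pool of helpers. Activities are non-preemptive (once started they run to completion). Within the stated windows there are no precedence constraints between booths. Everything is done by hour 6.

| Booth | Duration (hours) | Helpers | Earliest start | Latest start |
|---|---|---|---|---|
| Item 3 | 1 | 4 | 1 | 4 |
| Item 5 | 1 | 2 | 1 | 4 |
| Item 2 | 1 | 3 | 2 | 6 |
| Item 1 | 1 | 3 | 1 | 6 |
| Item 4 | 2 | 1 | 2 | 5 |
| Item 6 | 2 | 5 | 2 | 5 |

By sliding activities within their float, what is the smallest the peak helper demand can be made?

Early-start (Item 3@1, Item 5@1, Item 2@2, Item 1@1, Item 4@2, Item 6@2) gives peak 9: h1:9  h2:9  h3:6  h4:0  h5:0  h6:0.
Shift Item 5→2, Item 1→3, Item 4→3, Item 6→5.
Schedule Item 3@1, Item 5@2, Item 2@2, Item 1@3, Item 4@3, Item 6@5: h1:4  h2:5  h3:4  h4:1  h5:5  h6:5 — peak 5.

5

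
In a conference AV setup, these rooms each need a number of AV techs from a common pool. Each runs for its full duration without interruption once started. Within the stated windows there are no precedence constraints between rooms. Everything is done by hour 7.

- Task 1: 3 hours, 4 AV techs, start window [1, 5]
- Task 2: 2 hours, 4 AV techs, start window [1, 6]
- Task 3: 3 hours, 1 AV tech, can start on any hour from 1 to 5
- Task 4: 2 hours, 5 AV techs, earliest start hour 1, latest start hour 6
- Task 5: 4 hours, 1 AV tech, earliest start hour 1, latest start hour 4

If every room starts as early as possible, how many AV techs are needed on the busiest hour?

15

Early-start schedule: Task 1@1, Task 2@1, Task 3@1, Task 4@1, Task 5@1.
Load per hour: hour 1: 15, hour 2: 15, hour 3: 6, hour 4: 1, hour 5: 0, hour 6: 0, hour 7: 0.
Peak is 15.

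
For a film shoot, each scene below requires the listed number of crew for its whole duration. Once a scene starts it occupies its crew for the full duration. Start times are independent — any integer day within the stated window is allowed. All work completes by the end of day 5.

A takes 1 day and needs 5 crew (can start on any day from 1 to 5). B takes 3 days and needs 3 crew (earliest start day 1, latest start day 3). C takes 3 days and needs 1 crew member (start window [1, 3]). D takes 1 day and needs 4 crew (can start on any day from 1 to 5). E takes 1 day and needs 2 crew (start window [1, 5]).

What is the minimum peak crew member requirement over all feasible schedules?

5

Early-start (A@1, B@1, C@1, D@1, E@1) gives peak 15: d1:15  d2:4  d3:4  d4:0  d5:0.
Shift B→2, C→3, D→5, E→2.
Schedule A@1, B@2, C@3, D@5, E@2: d1:5  d2:5  d3:4  d4:4  d5:5 — peak 5.
Total crew member-days = 23 over 5 days ⇒ peak ≥ ⌈23/5⌉ = 5, so 5 is optimal.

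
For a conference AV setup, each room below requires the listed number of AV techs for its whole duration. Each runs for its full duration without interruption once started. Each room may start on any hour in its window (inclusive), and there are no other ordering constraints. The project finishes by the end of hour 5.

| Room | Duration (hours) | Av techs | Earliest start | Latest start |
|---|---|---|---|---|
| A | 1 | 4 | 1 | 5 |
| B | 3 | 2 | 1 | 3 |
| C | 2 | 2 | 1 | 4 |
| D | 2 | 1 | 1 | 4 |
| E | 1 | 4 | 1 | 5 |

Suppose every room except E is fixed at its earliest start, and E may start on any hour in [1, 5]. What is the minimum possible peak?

E@1: h1:13  h2:5  h3:2  h4:0  h5:0 → peak 13
E@2: h1:9  h2:9  h3:2  h4:0  h5:0 → peak 9
E@3: h1:9  h2:5  h3:6  h4:0  h5:0 → peak 9
E@4: h1:9  h2:5  h3:2  h4:4  h5:0 → peak 9
E@5: h1:9  h2:5  h3:2  h4:0  h5:4 → peak 9
Best is E@2, peak 9.

9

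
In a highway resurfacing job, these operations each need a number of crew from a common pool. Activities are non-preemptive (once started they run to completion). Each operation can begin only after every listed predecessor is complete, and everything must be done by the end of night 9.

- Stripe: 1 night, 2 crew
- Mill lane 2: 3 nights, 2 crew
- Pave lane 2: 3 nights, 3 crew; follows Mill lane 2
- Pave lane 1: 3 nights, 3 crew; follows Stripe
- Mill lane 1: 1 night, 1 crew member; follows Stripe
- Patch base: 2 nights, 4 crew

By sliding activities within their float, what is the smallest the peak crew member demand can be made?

5

Early-start (Stripe@1, Mill lane 2@1, Pave lane 2@4, Pave lane 1@2, Mill lane 1@2, Patch base@1) gives peak 10: n1:8  n2:10  n3:5  n4:6  n5:3  n6:3  n7:0  n8:0  n9:0.
Shift Pave lane 2→5, Mill lane 1→4, Patch base→8.
Schedule Stripe@1, Mill lane 2@1, Pave lane 2@5, Pave lane 1@2, Mill lane 1@4, Patch base@8: n1:4  n2:5  n3:5  n4:4  n5:3  n6:3  n7:3  n8:4  n9:4 — peak 5.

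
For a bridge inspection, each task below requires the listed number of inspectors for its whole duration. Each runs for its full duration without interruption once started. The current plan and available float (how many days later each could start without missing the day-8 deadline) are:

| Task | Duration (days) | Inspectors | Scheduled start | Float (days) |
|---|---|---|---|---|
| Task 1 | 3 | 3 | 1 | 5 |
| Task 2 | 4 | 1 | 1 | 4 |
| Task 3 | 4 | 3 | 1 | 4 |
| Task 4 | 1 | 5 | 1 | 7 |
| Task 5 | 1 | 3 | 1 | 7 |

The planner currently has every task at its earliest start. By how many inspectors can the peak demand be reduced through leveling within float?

9

Early-start peak: d1:15  d2:7  d3:7  d4:4  d5:0  d6:0  d7:0  d8:0 ⇒ 15.
Leveled (Task 1@1, Task 2@1, Task 3@4, Task 4@8, Task 5@5): d1:4  d2:4  d3:4  d4:4  d5:6  d6:3  d7:3  d8:5 ⇒ 6.
Reduction 15 − 6 = 9.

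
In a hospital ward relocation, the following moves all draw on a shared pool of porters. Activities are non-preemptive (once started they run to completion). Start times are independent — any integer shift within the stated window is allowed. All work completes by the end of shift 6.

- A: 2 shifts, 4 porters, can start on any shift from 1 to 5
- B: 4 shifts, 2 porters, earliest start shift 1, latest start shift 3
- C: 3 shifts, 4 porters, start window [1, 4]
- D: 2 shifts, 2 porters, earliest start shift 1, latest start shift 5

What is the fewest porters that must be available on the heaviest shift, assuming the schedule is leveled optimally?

6

Early-start (A@1, B@1, C@1, D@1) gives peak 12: s1:12  s2:12  s3:6  s4:2  s5:0  s6:0.
Shift C→3, D→5.
Schedule A@1, B@1, C@3, D@5: s1:6  s2:6  s3:6  s4:6  s5:6  s6:2 — peak 6.
Total porter-shifts = 32 over 6 shifts ⇒ peak ≥ ⌈32/6⌉ = 6, so 6 is optimal.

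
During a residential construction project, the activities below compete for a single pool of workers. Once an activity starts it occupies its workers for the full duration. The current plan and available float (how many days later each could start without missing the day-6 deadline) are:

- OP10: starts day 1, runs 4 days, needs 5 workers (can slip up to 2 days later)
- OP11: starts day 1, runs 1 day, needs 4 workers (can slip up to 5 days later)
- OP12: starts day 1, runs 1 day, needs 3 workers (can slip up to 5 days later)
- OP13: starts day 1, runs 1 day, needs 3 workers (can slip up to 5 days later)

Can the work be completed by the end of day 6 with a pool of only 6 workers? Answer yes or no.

Schedule OP10@1, OP11@5, OP12@6, OP13@6: d1:5  d2:5  d3:5  d4:5  d5:4  d6:6 — peak 6 ≤ 6.

yes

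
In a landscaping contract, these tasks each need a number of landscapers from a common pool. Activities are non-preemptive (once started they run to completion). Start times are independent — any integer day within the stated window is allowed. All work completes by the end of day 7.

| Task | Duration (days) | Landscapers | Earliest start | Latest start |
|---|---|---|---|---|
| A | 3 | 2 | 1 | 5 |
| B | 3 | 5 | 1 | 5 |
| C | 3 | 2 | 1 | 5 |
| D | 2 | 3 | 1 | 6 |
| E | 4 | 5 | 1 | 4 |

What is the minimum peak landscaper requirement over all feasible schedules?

9

Early-start (A@1, B@1, C@1, D@1, E@1) gives peak 17: d1:17  d2:17  d3:14  d4:5  d5:0  d6:0  d7:0.
Shift D→4, E→4.
Schedule A@1, B@1, C@1, D@4, E@4: d1:9  d2:9  d3:9  d4:8  d5:8  d6:5  d7:5 — peak 9.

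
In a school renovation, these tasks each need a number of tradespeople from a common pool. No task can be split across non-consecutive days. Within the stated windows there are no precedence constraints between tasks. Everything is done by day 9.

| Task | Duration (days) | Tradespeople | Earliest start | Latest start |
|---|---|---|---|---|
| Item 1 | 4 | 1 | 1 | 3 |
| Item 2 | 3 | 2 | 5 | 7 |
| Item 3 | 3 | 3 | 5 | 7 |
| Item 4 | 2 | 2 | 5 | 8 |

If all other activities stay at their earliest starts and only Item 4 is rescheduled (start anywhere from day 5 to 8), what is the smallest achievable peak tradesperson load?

5

Item 4@5: d1:1  d2:1  d3:1  d4:1  d5:7  d6:7  d7:5  d8:0  d9:0 → peak 7
Item 4@6: d1:1  d2:1  d3:1  d4:1  d5:5  d6:7  d7:7  d8:0  d9:0 → peak 7
Item 4@7: d1:1  d2:1  d3:1  d4:1  d5:5  d6:5  d7:7  d8:2  d9:0 → peak 7
Item 4@8: d1:1  d2:1  d3:1  d4:1  d5:5  d6:5  d7:5  d8:2  d9:2 → peak 5
Best is Item 4@8, peak 5.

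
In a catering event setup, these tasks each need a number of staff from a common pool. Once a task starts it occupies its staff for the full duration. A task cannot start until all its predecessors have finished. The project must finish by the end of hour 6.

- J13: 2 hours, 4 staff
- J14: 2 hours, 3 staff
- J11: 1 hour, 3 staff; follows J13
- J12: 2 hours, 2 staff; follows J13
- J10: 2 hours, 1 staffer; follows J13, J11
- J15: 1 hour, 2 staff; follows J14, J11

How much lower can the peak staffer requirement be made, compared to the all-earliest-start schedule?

Early-start peak: h1:7  h2:7  h3:5  h4:5  h5:1  h6:0 ⇒ 7.
Leveled (J13@1, J14@4, J11@3, J12@3, J10@5, J15@6): h1:4  h2:4  h3:5  h4:5  h5:4  h6:3 ⇒ 5.
Reduction 7 − 5 = 2.

2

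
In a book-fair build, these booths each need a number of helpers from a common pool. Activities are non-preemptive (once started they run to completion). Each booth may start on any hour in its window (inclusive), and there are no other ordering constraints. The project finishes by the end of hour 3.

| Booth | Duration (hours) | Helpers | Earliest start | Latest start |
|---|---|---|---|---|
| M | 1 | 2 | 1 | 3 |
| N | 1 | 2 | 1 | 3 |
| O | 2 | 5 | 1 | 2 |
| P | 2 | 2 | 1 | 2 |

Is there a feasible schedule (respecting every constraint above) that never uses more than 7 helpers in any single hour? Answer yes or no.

Schedule M@1, N@1, O@2, P@1: h1:6  h2:7  h3:5 — peak 7 ≤ 7.

yes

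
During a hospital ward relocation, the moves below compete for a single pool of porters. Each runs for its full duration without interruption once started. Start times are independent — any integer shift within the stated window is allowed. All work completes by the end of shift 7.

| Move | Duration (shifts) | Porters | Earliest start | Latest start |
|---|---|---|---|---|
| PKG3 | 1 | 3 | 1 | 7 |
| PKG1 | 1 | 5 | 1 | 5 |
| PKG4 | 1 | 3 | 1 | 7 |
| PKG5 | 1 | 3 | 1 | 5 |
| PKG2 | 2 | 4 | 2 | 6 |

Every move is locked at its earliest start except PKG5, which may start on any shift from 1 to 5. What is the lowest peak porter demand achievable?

PKG5@1: s1:14  s2:4  s3:4  s4:0  s5:0  s6:0  s7:0 → peak 14
PKG5@2: s1:11  s2:7  s3:4  s4:0  s5:0  s6:0  s7:0 → peak 11
PKG5@3: s1:11  s2:4  s3:7  s4:0  s5:0  s6:0  s7:0 → peak 11
PKG5@4: s1:11  s2:4  s3:4  s4:3  s5:0  s6:0  s7:0 → peak 11
PKG5@5: s1:11  s2:4  s3:4  s4:0  s5:3  s6:0  s7:0 → peak 11
Best is PKG5@2, peak 11.

11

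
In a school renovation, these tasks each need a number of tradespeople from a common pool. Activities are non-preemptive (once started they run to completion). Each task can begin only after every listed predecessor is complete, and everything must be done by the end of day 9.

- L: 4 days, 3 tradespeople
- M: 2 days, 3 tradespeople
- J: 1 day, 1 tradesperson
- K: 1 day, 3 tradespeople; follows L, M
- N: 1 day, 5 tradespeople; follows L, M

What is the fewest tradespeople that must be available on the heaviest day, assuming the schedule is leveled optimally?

5

Early-start (L@1, M@1, J@1, K@5, N@5) gives peak 8: d1:7  d2:6  d3:3  d4:3  d5:8  d6:0  d7:0  d8:0  d9:0.
Shift M→5, K→7, N→8.
Schedule L@1, M@5, J@1, K@7, N@8: d1:4  d2:3  d3:3  d4:3  d5:3  d6:3  d7:3  d8:5  d9:0 — peak 5.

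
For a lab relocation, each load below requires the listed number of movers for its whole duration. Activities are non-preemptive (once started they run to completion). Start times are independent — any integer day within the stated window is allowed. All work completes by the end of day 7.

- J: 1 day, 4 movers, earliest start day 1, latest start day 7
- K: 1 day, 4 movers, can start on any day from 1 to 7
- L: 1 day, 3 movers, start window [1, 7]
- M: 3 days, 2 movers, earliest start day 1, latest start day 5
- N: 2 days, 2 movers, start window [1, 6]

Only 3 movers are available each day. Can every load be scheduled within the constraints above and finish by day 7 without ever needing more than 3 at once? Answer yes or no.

no

The minimum achievable peak is 4; 3 < 4, so no feasible schedule stays within the cap.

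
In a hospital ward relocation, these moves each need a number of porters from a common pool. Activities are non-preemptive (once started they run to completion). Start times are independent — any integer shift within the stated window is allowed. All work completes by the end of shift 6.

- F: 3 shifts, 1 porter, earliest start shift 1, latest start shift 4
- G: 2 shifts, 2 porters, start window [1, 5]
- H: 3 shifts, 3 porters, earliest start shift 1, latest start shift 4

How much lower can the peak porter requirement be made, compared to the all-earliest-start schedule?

3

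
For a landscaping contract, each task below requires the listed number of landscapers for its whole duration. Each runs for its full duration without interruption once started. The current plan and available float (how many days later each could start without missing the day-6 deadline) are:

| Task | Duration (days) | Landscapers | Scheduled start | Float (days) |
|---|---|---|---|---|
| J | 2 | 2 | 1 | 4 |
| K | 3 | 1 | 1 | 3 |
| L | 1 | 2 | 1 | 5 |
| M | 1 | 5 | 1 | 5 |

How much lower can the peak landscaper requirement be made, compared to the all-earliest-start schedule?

Early-start peak: d1:10  d2:3  d3:1  d4:0  d5:0  d6:0 ⇒ 10.
Leveled (J@1, K@1, L@1, M@4): d1:5  d2:3  d3:1  d4:5  d5:0  d6:0 ⇒ 5.
Reduction 10 − 5 = 5.

5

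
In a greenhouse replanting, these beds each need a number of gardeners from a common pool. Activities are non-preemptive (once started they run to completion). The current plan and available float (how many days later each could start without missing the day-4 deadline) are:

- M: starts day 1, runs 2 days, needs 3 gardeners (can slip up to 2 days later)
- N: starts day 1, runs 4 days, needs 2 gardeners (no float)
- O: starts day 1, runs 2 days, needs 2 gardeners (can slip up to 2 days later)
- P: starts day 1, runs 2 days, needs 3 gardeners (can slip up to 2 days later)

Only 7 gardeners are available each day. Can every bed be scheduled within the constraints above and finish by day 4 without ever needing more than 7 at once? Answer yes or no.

yes

Schedule M@1, N@1, O@1, P@3: d1:7  d2:7  d3:5  d4:5 — peak 7 ≤ 7.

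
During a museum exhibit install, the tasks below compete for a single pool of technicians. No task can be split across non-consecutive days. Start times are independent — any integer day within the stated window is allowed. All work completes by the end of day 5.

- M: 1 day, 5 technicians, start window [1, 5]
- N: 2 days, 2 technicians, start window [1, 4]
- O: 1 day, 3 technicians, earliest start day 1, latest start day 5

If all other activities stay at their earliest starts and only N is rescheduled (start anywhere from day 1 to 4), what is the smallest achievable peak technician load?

8

N@1: d1:10  d2:2  d3:0  d4:0  d5:0 → peak 10
N@2: d1:8  d2:2  d3:2  d4:0  d5:0 → peak 8
N@3: d1:8  d2:0  d3:2  d4:2  d5:0 → peak 8
N@4: d1:8  d2:0  d3:0  d4:2  d5:2 → peak 8
Best is N@2, peak 8.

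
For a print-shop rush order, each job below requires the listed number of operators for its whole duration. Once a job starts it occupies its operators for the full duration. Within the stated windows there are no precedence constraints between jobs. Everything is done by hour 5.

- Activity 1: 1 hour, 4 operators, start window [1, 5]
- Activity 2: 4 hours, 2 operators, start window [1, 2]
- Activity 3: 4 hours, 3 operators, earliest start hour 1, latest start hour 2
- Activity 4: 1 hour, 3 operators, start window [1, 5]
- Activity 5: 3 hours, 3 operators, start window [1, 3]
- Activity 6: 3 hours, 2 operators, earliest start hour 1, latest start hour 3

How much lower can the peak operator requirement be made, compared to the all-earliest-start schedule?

Early-start peak: h1:17  h2:10  h3:10  h4:5  h5:0 ⇒ 17.
Leveled (Activity 1@1, Activity 2@1, Activity 3@1, Activity 4@2, Activity 5@3, Activity 6@2): h1:9  h2:10  h3:10  h4:10  h5:3 ⇒ 10.
Reduction 17 − 10 = 7.

7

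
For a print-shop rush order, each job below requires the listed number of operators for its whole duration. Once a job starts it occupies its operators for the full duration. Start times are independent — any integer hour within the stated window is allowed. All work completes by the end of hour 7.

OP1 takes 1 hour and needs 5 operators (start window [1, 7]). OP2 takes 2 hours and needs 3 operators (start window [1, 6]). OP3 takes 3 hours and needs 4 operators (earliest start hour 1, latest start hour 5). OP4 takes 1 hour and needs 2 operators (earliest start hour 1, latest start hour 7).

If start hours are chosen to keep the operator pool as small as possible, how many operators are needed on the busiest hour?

Early-start (OP1@1, OP2@1, OP3@1, OP4@1) gives peak 14: h1:14  h2:7  h3:4  h4:0  h5:0  h6:0  h7:0.
Shift OP2→2, OP3→4, OP4→2.
Schedule OP1@1, OP2@2, OP3@4, OP4@2: h1:5  h2:5  h3:3  h4:4  h5:4  h6:4  h7:0 — peak 5.

5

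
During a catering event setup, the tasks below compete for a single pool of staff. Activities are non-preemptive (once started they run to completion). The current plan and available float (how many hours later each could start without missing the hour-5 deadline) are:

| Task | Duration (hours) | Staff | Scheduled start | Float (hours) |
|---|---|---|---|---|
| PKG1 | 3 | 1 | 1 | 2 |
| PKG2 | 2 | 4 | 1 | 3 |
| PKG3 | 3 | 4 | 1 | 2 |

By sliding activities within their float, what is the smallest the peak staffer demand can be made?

5

Early-start (PKG1@1, PKG2@1, PKG3@1) gives peak 9: h1:9  h2:9  h3:5  h4:0  h5:0.
Shift PKG3→3.
Schedule PKG1@1, PKG2@1, PKG3@3: h1:5  h2:5  h3:5  h4:4  h5:4 — peak 5.
Total staffer-hours = 23 over 5 hours ⇒ peak ≥ ⌈23/5⌉ = 5, so 5 is optimal.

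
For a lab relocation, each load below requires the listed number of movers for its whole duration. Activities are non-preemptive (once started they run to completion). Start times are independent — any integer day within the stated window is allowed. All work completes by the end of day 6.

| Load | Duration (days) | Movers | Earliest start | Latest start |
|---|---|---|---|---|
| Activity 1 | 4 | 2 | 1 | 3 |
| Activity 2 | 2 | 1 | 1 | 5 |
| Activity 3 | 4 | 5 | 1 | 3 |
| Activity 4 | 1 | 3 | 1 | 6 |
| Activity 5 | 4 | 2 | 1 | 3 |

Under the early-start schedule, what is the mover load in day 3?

9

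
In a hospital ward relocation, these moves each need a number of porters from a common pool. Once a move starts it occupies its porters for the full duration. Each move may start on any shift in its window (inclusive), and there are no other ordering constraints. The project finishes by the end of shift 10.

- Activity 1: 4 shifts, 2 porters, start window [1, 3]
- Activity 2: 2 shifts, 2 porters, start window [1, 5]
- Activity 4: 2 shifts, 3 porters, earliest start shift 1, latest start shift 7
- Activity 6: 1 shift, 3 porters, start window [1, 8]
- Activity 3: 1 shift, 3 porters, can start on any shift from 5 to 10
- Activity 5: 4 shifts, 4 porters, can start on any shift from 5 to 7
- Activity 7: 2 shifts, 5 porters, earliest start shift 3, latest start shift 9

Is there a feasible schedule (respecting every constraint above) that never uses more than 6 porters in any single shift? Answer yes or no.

no

The minimum achievable peak is 7; 6 < 7, so no feasible schedule stays within the cap.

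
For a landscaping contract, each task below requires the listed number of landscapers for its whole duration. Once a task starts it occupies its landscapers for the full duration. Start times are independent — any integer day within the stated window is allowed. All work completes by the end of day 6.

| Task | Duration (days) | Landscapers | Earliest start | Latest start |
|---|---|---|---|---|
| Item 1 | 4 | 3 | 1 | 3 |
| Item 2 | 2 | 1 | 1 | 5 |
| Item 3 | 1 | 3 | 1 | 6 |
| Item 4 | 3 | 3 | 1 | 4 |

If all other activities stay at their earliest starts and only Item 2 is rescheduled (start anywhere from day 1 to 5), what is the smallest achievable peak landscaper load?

9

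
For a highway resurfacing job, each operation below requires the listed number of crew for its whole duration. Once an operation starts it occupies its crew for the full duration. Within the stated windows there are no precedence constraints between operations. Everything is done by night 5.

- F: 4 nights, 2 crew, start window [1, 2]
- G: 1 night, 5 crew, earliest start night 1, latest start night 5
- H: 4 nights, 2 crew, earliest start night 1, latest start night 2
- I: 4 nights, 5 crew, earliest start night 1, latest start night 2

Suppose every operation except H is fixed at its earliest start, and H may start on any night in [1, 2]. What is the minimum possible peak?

12

H@1: n1:14  n2:9  n3:9  n4:9  n5:0 → peak 14
H@2: n1:12  n2:9  n3:9  n4:9  n5:2 → peak 12
Best is H@2, peak 12.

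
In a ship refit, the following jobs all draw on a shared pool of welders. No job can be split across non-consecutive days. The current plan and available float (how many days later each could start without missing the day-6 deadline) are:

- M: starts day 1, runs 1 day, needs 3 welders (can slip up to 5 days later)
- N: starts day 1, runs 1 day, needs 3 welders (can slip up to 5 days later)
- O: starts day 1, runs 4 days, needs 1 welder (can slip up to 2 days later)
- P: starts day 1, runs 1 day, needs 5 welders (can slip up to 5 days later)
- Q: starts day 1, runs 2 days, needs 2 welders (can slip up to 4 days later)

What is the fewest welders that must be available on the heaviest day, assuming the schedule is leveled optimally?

Early-start (M@1, N@1, O@1, P@1, Q@1) gives peak 14: d1:14  d2:3  d3:1  d4:1  d5:0  d6:0.
Shift N→2, P→5, Q→3.
Schedule M@1, N@2, O@1, P@5, Q@3: d1:4  d2:4  d3:3  d4:3  d5:5  d6:0 — peak 5.

5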